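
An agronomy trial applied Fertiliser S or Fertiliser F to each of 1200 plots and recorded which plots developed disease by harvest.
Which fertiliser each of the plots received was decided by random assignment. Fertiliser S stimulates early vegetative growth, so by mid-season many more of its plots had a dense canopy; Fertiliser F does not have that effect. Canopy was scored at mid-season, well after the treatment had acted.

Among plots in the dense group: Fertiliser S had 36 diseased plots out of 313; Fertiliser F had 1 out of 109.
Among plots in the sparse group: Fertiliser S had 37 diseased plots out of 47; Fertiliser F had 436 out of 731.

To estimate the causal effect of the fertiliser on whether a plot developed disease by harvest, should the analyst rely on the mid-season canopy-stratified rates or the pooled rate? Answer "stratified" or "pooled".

Because the fertiliser influences mid-season canopy, mid-season canopy is a post-treatment mediator, not a confounder. Stratifying on it would bias the estimate; the causal effect is the crude pooled difference.
Pooled: Fertiliser S 20.3% vs Fertiliser F 52.0%; Fertiliser S is lower overall.

pooled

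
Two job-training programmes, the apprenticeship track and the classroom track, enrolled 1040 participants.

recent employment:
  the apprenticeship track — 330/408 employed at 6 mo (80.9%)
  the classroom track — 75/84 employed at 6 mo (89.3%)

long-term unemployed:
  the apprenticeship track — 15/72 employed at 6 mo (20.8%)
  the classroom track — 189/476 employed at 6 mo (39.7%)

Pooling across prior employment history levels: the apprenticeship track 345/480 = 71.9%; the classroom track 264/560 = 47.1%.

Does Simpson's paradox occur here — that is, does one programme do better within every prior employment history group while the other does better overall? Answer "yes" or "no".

yes

Within each prior employment history level (recent employment 80.9% vs 89.3%; long-term unemployed 20.8% vs 39.7%), the classroom track has the higher rate every time. Pooled: 71.9% vs 47.1% — the apprenticeship track has the higher rate overall. The two comparisons disagree.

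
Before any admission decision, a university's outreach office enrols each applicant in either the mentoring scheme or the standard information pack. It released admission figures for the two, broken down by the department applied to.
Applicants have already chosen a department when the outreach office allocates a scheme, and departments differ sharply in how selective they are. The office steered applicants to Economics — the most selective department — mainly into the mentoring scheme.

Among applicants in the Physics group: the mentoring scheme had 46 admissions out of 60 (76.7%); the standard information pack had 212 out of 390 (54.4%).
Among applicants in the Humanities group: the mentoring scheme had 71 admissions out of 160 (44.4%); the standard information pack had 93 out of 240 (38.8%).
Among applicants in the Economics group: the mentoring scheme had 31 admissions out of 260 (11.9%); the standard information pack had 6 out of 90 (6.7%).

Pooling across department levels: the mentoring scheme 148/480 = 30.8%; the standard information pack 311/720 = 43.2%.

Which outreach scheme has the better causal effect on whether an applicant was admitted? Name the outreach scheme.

the mentoring scheme

Department is set before the outreach scheme has any effect — it is not caused by the outreach scheme — and it independently drives the outcome. That makes it a confounder, so the causal comparison is within department levels.
Within each level — Physics: 76.7% vs 54.4%; Humanities: 44.4% vs 38.8%; Economics: 11.9% vs 6.7% — the mentoring scheme is higher every time.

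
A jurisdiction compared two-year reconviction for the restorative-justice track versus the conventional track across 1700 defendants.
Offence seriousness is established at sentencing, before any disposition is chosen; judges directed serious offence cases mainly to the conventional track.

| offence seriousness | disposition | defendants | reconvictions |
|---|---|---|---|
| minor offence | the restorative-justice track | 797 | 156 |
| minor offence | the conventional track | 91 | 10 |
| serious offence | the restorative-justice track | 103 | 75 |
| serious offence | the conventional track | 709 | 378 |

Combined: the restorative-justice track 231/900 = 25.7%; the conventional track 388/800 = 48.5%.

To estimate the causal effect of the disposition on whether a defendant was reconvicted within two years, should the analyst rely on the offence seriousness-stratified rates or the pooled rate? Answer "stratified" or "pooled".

Nothing the disposition does changes offence seriousness; the imbalance is an allocation artefact. With offence seriousness also predicting the outcome, the pooled figure is confounded, and the within-stratum comparison is the causal one.
Within each level — minor offence: 19.6% vs 11.0%; serious offence: 72.8% vs 53.3% — the conventional track is lower every time.

stratified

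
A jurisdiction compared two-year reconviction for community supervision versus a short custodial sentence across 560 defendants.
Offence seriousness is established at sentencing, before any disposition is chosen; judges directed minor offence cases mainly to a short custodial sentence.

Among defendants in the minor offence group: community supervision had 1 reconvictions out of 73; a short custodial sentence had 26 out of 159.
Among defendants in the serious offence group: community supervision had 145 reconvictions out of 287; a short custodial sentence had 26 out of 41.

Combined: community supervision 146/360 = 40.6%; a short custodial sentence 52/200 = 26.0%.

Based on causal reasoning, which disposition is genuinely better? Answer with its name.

community supervision

Here offence seriousness is a common cause — it drives both which disposition a case falls under and the outcome. The crude comparison mixes populations; the stratum-specific rates are the causally relevant ones.
Within each level — minor offence: 1.4% vs 16.4%; serious offence: 50.5% vs 63.4% — community supervision is lower every time.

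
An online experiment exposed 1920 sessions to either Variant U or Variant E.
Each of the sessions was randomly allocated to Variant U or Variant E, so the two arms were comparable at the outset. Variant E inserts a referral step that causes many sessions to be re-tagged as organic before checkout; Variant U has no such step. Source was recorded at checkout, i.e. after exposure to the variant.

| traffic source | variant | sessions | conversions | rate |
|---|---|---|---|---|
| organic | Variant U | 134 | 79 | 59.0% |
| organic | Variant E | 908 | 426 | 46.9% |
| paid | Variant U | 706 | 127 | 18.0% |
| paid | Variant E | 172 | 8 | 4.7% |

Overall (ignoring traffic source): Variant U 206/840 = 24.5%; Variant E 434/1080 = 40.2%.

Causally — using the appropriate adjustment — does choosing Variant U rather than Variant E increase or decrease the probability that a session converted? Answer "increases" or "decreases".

Traffic source is recorded after the variant and is itself shifted by it — it sits on the causal path from variant to outcome. Conditioning on a mediator would strip out part of the effect we want; the pooled comparison gives the total causal effect.
Pooled: Variant U 24.5% vs Variant E 40.2%; Variant E is higher overall.

decreases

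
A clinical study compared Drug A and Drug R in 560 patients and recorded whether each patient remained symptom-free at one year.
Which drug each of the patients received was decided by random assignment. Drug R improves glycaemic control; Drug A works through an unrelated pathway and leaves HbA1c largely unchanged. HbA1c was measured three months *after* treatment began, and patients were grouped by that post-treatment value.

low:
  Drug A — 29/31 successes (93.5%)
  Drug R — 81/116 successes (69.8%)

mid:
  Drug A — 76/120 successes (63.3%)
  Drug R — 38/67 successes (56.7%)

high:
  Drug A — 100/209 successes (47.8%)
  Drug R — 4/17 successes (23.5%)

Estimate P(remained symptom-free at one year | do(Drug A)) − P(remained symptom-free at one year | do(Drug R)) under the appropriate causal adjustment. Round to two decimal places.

Because the drug influences HbA1c, HbA1c is a post-treatment mediator, not a confounder. Stratifying on it would bias the estimate; the causal effect is the crude pooled difference.
The causal difference is the pooled difference: 0.569 − 0.615 = -0.046.

-0.05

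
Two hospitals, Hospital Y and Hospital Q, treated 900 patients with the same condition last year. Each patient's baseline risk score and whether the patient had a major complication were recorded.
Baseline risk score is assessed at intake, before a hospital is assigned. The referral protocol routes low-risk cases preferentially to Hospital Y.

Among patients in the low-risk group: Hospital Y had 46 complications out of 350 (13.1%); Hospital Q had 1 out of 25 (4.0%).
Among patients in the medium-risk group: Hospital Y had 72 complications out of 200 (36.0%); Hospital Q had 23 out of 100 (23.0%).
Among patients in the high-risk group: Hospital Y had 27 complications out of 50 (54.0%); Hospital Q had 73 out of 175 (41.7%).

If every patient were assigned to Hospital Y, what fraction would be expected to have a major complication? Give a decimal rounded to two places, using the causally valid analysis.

0.31

Baseline risk score satisfies the back-door criterion: it is not a descendant of the hospital, and it blocks the spurious path from hospital to outcome. Adjusting for it (i.e., using the within-baseline risk score rates) gives the causal effect.
Standardising Hospital Y to the population baseline risk score mix: 0.417·46/350 + 0.333·72/200 + 0.250·27/50 = 0.310.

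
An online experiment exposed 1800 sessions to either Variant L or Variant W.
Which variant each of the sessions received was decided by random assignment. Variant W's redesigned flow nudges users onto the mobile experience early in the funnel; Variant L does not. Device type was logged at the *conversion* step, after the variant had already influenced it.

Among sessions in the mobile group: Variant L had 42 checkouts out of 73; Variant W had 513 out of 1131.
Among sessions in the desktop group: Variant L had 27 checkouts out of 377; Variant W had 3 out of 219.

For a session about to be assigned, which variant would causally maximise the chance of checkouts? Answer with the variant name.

Variant L is higher inside every device type stratum but Variant W is higher in aggregate. Whether to stratify depends on how device type relates to the variant.
Stratifying would compare variants among sessions the variants themselves sorted into device type groups — a form of selection on an intermediate. The unconditioned pooled rates give the total causal effect.
Pooled: Variant L 15.3% vs Variant W 38.2%; Variant W is higher overall.

Variant W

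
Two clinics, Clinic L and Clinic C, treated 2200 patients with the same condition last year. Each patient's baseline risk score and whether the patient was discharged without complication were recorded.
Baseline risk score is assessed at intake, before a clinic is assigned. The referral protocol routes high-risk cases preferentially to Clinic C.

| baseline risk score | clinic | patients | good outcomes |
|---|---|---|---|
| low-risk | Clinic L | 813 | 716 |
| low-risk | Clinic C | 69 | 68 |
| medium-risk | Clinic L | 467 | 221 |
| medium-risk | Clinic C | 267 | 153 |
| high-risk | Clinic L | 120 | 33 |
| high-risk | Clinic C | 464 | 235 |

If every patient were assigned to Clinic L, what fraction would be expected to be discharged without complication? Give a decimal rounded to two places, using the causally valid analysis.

Within every baseline risk score level Clinic C has the higher rate, yet pooled Clinic L does — Simpson's reversal.
Here baseline risk score is a common cause — it drives both which clinic a case falls under and the outcome. The crude comparison mixes populations; the stratum-specific rates are the causally relevant ones.
Standardising Clinic L to the population baseline risk score mix: 0.401·716/813 + 0.334·221/467 + 0.265·33/120 = 0.584.

0.58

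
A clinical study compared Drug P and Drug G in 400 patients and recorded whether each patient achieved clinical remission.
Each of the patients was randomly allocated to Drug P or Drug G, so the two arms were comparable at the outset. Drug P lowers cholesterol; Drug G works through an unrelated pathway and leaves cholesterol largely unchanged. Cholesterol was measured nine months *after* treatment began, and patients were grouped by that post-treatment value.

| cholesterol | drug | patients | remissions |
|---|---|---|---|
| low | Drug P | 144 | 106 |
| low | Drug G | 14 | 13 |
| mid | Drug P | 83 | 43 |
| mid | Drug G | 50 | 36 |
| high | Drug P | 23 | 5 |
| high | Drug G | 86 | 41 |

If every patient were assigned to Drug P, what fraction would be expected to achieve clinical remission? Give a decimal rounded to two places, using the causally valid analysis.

0.62

The stratified and pooled comparisons disagree (Drug G wins within each cholesterol; Drug P wins overall), so the answer turns on the causal role of cholesterol.
Cholesterol is downstream of the drug. One should not condition on a consequence of treatment, so the overall rates are the right comparison.
So P(outcome | do(Drug P)) is just the pooled rate for Drug P: 154/250 = 0.616.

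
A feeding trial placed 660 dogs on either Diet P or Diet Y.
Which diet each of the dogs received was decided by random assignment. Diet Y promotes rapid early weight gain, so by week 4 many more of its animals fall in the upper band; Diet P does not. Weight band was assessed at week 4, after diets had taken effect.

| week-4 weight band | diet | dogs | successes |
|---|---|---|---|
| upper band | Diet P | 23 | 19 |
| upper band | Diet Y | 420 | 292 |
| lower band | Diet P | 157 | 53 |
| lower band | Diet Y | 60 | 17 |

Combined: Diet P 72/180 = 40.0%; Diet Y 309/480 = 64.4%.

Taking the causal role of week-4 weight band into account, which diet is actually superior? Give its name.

Diet Y

The week-4 weight band-specific comparison favours Diet P throughout, but the pooled figures favour Diet Y. The question is whether to condition on week-4 weight band.
Week-4 weight band lies on the pathway diet → week-4 weight band → outcome, so adjusting for it blocks the indirect effect. For the total causal effect of diet, use the unadjusted pooled rates.
Pooled: Diet P 40.0% vs Diet Y 64.4%; Diet Y is higher overall.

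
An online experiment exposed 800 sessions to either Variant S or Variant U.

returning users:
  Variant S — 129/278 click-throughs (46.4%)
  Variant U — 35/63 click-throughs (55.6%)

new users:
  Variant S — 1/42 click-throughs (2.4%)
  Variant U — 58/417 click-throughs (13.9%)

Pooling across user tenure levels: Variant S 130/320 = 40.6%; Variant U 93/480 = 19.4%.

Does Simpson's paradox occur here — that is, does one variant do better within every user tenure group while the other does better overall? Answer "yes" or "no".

Within each user tenure level (returning users 46.4% vs 55.6%; new users 2.4% vs 13.9%), Variant U has the higher rate every time. Pooled: 40.6% vs 19.4% — Variant S has the higher rate overall. The two comparisons disagree.

yes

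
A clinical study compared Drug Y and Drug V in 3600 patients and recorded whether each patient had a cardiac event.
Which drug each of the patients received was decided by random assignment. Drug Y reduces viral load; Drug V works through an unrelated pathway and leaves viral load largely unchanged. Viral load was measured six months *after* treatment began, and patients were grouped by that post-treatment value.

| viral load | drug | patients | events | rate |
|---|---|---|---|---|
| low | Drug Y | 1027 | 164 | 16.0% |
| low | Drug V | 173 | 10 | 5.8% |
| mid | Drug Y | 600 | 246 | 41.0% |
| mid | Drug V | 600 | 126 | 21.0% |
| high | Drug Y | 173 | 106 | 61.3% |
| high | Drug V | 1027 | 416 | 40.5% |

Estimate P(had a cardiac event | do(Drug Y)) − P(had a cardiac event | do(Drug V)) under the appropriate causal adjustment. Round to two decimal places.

-0.02

The stratified and pooled comparisons disagree (Drug V wins within each viral load; Drug Y wins overall), so the answer turns on the causal role of viral load.
Viral load lies on the pathway drug → viral load → outcome, so adjusting for it blocks the indirect effect. For the total causal effect of drug, use the unadjusted pooled rates.
The causal difference is the pooled difference: 0.287 − 0.307 = -0.020.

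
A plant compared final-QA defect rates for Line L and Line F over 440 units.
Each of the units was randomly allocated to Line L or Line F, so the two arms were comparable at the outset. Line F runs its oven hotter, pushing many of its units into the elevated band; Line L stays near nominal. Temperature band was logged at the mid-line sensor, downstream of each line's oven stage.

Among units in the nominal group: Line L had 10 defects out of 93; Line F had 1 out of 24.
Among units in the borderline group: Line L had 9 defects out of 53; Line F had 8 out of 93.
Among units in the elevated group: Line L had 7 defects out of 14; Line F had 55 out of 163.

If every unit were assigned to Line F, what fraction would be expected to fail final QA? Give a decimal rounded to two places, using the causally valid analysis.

0.23

Because the line influences in-process temperature band, in-process temperature band is a post-treatment mediator, not a confounder. Stratifying on it would bias the estimate; the causal effect is the crude pooled difference.
So P(outcome | do(Line F)) is just the pooled rate for Line F: 64/280 = 0.229.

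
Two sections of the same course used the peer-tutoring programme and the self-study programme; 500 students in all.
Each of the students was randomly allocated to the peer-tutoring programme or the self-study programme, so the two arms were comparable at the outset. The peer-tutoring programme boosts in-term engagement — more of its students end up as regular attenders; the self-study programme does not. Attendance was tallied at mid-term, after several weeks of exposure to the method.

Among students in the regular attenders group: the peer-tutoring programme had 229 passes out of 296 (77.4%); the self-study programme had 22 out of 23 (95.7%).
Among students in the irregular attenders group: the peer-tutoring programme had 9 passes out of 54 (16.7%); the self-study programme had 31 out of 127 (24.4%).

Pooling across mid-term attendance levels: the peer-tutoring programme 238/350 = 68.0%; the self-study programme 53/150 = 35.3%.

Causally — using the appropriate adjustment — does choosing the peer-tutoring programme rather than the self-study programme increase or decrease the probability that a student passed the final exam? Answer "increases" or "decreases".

increases

Within every mid-term attendance level the self-study programme has the higher rate, yet pooled the peer-tutoring programme does — Simpson's reversal.
Stratifying would compare teaching methods among students the teaching methods themselves sorted into mid-term attendance groups — a form of selection on an intermediate. The unconditioned pooled rates give the total causal effect.
Pooled: the peer-tutoring programme 68.0% vs the self-study programme 35.3%; the peer-tutoring programme is higher overall.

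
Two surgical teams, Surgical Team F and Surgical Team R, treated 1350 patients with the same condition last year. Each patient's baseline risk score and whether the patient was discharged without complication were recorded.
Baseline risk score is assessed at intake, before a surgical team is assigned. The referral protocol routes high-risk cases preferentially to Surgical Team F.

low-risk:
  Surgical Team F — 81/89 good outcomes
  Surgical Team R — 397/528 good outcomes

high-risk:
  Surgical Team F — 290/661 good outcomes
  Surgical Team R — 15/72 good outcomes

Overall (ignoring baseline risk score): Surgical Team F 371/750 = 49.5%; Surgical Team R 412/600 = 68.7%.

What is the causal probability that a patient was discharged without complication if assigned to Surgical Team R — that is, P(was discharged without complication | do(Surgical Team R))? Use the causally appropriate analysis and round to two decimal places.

0.46

The baseline risk score-specific comparison favours Surgical Team F throughout, but the pooled figures favour Surgical Team R. The question is whether to condition on baseline risk score.
Baseline risk score differs across surgical teams for reasons unrelated to any effect of the surgical team itself, and it separately predicts the outcome — a classic confounder. We must compare within baseline risk score levels.
Standardising Surgical Team R to the population baseline risk score mix: 0.457·397/528 + 0.543·15/72 = 0.457.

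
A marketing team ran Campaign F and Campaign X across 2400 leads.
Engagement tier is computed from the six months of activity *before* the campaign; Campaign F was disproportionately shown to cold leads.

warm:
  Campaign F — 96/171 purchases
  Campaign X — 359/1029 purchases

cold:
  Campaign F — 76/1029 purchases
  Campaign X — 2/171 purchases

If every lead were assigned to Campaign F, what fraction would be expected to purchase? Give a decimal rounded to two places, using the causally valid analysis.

The engagement tier-specific comparison favours Campaign F throughout, but the pooled figures favour Campaign X. The question is whether to condition on engagement tier.
Since engagement tier is a pre-existing factor (not a product of the campaign) and it affects the outcome on its own, it is a confounder. The stratified rates, not the pooled rate, identify the causal effect.
Standardising Campaign F to the population engagement tier mix: 0.500·96/171 + 0.500·76/1029 = 0.318.

0.32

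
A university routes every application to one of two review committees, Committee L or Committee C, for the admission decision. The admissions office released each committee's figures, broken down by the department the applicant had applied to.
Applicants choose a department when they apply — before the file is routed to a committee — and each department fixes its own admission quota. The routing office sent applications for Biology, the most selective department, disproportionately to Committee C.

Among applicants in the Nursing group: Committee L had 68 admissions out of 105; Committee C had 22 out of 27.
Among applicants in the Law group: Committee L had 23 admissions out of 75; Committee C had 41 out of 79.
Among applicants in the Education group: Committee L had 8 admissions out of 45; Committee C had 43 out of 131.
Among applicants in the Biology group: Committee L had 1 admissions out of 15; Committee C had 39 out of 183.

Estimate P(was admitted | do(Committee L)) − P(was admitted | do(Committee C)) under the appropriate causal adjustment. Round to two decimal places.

-0.17

The department-specific comparison favours Committee C throughout, but the pooled figures favour Committee L. The question is whether to condition on department.
Department differs across review committees for reasons unrelated to any effect of the review committee itself, and it separately predicts the outcome — a classic confounder. We must compare within department levels.
Adjusting over the population distribution of department: 0.200·(0.648−0.815) + 0.233·(0.307−0.519) + 0.267·(0.178−0.328) + 0.300·(0.067−0.213) = -0.167.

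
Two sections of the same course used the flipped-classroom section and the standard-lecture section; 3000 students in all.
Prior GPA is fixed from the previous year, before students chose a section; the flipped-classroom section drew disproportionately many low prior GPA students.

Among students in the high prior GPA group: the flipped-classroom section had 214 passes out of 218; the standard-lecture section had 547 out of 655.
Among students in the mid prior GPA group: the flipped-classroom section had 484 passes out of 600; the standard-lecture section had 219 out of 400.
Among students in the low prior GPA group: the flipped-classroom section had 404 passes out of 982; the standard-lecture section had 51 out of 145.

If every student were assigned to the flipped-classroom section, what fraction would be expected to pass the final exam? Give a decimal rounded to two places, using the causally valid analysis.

Nothing the teaching method does changes prior GPA band; the imbalance is an allocation artefact. With prior GPA band also predicting the outcome, the pooled figure is confounded, and the within-stratum comparison is the causal one.
Standardising the flipped-classroom section to the population prior GPA band mix: 0.291·214/218 + 0.333·484/600 + 0.376·404/982 = 0.709.

0.71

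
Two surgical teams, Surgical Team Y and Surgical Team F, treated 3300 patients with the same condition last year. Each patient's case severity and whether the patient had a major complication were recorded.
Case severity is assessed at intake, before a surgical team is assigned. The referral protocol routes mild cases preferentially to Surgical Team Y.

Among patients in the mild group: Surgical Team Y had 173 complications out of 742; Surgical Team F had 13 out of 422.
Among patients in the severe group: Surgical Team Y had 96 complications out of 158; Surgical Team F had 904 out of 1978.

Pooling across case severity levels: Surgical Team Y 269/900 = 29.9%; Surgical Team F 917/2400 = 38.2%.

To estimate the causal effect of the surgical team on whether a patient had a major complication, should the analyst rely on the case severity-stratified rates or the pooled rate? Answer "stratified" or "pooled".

Case severity differs across surgical teams for reasons unrelated to any effect of the surgical team itself, and it separately predicts the outcome — a classic confounder. We must compare within case severity levels.
Within each level — mild: 23.3% vs 3.1%; severe: 60.8% vs 45.7% — Surgical Team F is lower every time.

stratified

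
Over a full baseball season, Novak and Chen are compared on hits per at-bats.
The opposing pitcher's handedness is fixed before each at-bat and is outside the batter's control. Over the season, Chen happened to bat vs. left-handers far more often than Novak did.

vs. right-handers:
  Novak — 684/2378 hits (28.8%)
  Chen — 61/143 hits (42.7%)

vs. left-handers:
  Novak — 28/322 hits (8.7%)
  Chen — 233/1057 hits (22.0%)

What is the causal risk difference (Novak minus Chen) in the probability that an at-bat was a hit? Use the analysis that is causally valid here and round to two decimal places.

The imbalance in pitcher handedness arose from how at-bats were allocated, not from anything the player did; and pitcher handedness independently affects the outcome. The pooled gap is confounded — condition on pitcher handedness.
Adjusting over the population distribution of pitcher handedness: 0.646·(0.288−0.427) + 0.354·(0.087−0.220) = -0.137.

-0.14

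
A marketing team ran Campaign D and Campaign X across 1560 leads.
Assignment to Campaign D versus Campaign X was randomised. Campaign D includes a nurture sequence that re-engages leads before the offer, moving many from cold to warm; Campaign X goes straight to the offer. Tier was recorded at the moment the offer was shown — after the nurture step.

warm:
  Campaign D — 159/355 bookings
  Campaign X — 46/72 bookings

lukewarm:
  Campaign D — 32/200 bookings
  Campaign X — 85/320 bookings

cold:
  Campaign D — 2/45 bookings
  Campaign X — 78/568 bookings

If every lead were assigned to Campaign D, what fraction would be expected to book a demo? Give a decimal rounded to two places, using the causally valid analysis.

0.32

Within every engagement tier level Campaign X has the higher rate, yet pooled Campaign D does — Simpson's reversal.
Engagement tier is downstream of the campaign. One should not condition on a consequence of treatment, so the overall rates are the right comparison.
So P(outcome | do(Campaign D)) is just the pooled rate for Campaign D: 193/600 = 0.322.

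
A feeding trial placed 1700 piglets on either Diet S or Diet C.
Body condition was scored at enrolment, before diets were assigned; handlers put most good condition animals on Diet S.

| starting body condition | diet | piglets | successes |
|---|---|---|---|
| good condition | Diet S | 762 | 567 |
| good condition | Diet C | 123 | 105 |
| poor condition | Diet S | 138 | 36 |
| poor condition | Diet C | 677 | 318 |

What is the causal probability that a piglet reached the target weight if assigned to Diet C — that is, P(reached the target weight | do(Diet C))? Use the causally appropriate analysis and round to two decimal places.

0.67

Starting body condition differs across diets for reasons unrelated to any effect of the diet itself, and it separately predicts the outcome — a classic confounder. We must compare within starting body condition levels.
Standardising Diet C to the population starting body condition mix: 0.521·105/123 + 0.479·318/677 = 0.670.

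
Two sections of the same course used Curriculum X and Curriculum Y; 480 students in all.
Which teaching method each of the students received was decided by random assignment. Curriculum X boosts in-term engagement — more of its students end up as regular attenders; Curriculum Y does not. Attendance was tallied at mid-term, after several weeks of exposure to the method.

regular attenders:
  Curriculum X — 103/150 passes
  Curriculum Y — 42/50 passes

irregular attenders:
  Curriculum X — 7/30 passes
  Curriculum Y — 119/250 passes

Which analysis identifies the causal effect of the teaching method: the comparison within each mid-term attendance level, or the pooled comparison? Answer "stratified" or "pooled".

Stratifying would compare teaching methods among students the teaching methods themselves sorted into mid-term attendance groups — a form of selection on an intermediate. The unconditioned pooled rates give the total causal effect.
Pooled: Curriculum X 61.1% vs Curriculum Y 53.7%; Curriculum X is higher overall.

pooled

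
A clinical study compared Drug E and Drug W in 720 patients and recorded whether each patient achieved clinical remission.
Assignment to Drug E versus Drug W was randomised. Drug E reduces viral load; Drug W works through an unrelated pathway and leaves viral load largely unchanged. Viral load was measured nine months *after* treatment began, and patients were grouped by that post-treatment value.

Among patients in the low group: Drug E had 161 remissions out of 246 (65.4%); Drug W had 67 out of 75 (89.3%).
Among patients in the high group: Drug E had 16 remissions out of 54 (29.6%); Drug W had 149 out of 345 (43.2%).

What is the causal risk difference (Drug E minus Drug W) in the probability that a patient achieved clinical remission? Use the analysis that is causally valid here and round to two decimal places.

The viral load-specific comparison favours Drug W throughout, but the pooled figures favour Drug E. The question is whether to condition on viral load.
Viral load is downstream of the drug. One should not condition on a consequence of treatment, so the overall rates are the right comparison.
The causal difference is the pooled difference: 0.590 − 0.514 = +0.076.

+0.08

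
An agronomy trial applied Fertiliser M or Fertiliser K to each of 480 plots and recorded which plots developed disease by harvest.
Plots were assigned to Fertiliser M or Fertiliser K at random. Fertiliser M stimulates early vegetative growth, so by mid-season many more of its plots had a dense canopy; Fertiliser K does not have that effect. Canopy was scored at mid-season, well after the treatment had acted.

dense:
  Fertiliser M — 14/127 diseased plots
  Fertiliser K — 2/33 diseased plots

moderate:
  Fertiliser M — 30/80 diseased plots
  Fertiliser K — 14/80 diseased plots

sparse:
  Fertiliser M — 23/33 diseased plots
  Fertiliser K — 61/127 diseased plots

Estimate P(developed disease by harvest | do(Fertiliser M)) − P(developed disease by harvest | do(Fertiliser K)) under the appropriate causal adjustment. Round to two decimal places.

-0.04

The mid-season canopy-specific comparison favours Fertiliser K throughout, but the pooled figures favour Fertiliser M. The question is whether to condition on mid-season canopy.
Stratifying would compare fertilisers among plots the fertilisers themselves sorted into mid-season canopy groups — a form of selection on an intermediate. The unconditioned pooled rates give the total causal effect.
The causal difference is the pooled difference: 0.279 − 0.321 = -0.042.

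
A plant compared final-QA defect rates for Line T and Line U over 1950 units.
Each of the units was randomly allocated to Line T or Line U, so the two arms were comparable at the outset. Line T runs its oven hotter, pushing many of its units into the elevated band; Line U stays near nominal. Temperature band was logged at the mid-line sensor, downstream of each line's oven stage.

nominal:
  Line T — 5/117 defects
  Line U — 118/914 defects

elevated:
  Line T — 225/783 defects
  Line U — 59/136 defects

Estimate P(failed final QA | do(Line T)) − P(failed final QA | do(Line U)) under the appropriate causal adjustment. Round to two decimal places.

Because the line influences in-process temperature band, in-process temperature band is a post-treatment mediator, not a confounder. Stratifying on it would bias the estimate; the causal effect is the crude pooled difference.
The causal difference is the pooled difference: 0.256 − 0.169 = +0.087.

+0.09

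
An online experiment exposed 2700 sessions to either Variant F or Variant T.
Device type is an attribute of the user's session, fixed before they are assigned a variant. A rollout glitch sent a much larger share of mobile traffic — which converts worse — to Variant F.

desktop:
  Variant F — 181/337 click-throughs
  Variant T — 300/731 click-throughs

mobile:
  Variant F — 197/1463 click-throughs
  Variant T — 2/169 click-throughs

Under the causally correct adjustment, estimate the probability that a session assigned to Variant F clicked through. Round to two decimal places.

Within every device type level Variant F has the higher rate, yet pooled Variant T does — Simpson's reversal.
Device type is set before the variant has any effect — it is not caused by the variant — and it independently drives the outcome. That makes it a confounder, so the causal comparison is within device type levels.
Standardising Variant F to the population device type mix: 0.396·181/337 + 0.604·197/1463 = 0.294.

0.29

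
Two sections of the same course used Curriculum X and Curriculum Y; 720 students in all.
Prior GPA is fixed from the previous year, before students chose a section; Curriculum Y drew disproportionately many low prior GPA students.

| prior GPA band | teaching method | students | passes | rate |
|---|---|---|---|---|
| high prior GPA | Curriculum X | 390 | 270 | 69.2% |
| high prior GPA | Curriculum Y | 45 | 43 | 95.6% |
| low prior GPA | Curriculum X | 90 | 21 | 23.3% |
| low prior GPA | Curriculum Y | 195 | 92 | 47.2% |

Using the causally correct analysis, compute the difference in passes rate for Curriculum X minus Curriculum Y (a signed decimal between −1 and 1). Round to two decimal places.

-0.25

The imbalance in prior GPA band arose from how students were allocated, not from anything the teaching method did; and prior GPA band independently affects the outcome. The pooled gap is confounded — condition on prior GPA band.
Adjusting over the population distribution of prior GPA band: 0.604·(0.692−0.956) + 0.396·(0.233−0.472) = -0.253.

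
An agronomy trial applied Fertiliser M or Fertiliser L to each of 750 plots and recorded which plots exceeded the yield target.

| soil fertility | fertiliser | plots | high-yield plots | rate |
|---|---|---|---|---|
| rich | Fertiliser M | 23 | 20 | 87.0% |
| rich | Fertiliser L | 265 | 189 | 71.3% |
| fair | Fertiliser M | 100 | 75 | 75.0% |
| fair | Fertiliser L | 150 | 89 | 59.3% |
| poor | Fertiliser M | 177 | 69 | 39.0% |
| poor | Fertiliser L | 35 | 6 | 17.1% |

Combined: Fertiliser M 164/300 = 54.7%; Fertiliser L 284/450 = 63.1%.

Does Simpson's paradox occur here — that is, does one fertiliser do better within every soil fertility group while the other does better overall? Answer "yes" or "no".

Within each soil fertility level (rich 87.0% vs 71.3%; fair 75.0% vs 59.3%; poor 39.0% vs 17.1%), Fertiliser M has the higher rate every time. Pooled: 54.7% vs 63.1% — Fertiliser L has the higher rate overall. The two comparisons disagree.

yes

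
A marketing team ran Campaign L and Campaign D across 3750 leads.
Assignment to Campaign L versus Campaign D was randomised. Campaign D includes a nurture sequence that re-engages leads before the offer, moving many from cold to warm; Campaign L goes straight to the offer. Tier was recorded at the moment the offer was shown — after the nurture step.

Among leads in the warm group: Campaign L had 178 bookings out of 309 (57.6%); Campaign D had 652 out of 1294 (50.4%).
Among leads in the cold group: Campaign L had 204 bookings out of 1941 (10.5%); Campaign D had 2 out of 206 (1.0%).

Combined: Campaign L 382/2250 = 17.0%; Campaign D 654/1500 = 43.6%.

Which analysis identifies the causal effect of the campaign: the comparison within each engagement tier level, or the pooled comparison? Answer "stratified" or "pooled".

Because the campaign influences engagement tier, engagement tier is a post-treatment mediator, not a confounder. Stratifying on it would bias the estimate; the causal effect is the crude pooled difference.
Pooled: Campaign L 17.0% vs Campaign D 43.6%; Campaign D is higher overall.

pooled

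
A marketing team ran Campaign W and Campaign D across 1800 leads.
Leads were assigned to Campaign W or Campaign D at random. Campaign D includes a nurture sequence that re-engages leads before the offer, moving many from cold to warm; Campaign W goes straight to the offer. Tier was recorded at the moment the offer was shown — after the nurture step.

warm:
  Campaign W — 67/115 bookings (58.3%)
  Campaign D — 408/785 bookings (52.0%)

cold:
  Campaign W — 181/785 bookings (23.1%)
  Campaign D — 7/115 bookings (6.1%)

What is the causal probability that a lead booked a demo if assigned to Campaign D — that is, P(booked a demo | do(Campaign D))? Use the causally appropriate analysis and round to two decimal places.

0.46

Stratifying would compare campaigns among leads the campaigns themselves sorted into engagement tier groups — a form of selection on an intermediate. The unconditioned pooled rates give the total causal effect.
So P(outcome | do(Campaign D)) is just the pooled rate for Campaign D: 415/900 = 0.461.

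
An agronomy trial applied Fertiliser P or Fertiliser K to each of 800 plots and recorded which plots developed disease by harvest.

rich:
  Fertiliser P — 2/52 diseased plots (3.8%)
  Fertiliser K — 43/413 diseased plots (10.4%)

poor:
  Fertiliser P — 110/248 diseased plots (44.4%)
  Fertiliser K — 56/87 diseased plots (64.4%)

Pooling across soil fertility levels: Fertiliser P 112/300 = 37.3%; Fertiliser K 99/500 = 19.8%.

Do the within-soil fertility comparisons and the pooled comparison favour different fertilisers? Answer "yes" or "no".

Within each soil fertility level (rich 3.8% vs 10.4%; poor 44.4% vs 64.4%), Fertiliser P has the lower rate every time. Pooled: 37.3% vs 19.8% — Fertiliser K has the lower rate overall. The two comparisons disagree.

yes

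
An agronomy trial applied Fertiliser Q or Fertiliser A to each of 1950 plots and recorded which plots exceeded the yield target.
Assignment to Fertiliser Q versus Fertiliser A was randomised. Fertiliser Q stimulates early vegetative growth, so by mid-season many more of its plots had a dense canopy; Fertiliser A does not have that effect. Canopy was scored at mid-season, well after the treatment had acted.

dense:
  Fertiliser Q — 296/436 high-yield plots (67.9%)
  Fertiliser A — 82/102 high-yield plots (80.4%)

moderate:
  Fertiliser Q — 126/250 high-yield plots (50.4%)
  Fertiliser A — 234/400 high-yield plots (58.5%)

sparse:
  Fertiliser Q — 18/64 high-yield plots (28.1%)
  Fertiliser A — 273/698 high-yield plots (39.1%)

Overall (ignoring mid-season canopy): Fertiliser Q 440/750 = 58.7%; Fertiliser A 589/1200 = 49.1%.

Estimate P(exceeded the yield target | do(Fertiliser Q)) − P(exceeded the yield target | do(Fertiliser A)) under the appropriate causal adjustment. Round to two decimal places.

The mid-season canopy-specific comparison favours Fertiliser A throughout, but the pooled figures favour Fertiliser Q. The question is whether to condition on mid-season canopy.
Mid-season canopy here is a post-treatment variable shaped by the fertiliser; conditioning on it would introduce bias rather than remove it. The overall comparison is the causal one.
The causal difference is the pooled difference: 0.587 − 0.491 = +0.096.

+0.10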